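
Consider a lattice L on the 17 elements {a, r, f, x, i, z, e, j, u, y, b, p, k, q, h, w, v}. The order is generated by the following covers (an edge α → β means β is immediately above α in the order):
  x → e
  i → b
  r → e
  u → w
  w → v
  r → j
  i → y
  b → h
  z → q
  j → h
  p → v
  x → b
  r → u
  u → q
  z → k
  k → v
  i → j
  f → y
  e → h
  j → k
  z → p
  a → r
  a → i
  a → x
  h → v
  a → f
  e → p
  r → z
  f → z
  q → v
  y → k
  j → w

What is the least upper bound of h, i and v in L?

v

Common upper bounds of {h, i, v}: v.
The least among these is v.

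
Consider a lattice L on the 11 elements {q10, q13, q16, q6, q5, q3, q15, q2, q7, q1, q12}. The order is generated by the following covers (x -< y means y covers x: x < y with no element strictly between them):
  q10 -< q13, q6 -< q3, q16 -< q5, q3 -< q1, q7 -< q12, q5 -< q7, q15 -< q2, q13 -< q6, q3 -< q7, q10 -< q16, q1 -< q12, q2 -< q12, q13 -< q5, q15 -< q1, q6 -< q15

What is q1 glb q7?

q3

Common lower bounds of {q1, q7}: q10, q13, q3, q6.
The greatest among these is q3.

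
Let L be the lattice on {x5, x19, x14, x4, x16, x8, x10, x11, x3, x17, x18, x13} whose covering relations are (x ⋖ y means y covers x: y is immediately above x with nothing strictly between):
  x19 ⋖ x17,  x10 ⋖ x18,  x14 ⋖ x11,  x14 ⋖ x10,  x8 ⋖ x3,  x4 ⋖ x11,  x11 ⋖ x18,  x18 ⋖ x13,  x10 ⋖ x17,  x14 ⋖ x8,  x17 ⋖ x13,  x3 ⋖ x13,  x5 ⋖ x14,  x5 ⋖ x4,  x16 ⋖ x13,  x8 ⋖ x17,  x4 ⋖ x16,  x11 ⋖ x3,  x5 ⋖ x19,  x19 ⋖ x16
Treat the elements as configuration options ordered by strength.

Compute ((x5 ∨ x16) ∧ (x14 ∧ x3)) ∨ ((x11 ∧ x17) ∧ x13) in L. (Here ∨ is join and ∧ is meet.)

x14

x5 ∨ x16 = x16
x14 ∧ x3 = x14
x16 ∧ x14 = x5
x11 ∧ x17 = x14
x14 ∧ x13 = x14
x5 ∨ x14 = x14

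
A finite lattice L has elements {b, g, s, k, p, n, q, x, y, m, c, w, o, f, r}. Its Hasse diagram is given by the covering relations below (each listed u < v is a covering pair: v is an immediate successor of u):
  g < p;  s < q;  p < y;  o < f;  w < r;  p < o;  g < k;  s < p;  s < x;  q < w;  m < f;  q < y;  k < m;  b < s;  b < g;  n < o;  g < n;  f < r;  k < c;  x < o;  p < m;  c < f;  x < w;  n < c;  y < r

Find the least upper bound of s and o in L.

Common upper bounds of {s, o}: f, o, r.
The least among these is o.

o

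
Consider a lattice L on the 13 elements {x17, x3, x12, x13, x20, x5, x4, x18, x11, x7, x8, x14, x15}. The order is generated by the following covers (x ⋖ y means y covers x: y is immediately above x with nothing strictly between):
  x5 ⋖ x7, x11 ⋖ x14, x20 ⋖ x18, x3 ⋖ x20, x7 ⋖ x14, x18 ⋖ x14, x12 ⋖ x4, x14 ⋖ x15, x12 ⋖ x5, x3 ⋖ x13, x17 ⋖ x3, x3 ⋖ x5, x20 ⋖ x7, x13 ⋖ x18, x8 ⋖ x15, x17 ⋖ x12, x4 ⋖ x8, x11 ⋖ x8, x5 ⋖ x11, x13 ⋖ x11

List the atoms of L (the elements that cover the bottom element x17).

The atoms are exactly the elements that cover x17: x12, x3.

x12, x3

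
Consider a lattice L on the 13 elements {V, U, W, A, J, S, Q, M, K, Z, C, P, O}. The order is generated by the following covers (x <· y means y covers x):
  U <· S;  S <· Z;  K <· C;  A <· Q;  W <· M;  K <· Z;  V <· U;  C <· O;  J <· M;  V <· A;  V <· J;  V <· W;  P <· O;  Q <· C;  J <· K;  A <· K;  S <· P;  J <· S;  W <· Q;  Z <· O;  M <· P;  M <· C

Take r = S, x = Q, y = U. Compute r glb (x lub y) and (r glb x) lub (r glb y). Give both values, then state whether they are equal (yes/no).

S; U; no

x lub y = O, so r glb (x lub y) = S glb O = S.
r glb x = V and r glb y = U, so (r glb x) lub (r glb y) = V lub U = U.
Equal: no.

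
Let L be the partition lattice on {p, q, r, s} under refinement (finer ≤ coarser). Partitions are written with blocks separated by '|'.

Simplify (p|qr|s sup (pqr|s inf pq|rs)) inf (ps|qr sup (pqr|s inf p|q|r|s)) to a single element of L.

p|qr|s

pqr|s ∧ pq|rs = pq|r|s
p|qr|s ∨ pq|r|s = pqr|s
pqr|s ∧ p|q|r|s = p|q|r|s
ps|qr ∨ p|q|r|s = ps|qr
pqr|s ∧ ps|qr = p|qr|s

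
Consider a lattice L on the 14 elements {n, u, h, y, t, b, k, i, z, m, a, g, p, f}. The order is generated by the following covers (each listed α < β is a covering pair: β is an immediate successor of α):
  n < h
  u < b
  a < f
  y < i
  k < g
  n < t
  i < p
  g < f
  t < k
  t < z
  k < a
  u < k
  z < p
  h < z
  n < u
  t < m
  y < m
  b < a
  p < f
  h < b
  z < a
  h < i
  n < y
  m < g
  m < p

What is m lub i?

Common upper bounds of {m, i}: f, p.
The least among these is p.

p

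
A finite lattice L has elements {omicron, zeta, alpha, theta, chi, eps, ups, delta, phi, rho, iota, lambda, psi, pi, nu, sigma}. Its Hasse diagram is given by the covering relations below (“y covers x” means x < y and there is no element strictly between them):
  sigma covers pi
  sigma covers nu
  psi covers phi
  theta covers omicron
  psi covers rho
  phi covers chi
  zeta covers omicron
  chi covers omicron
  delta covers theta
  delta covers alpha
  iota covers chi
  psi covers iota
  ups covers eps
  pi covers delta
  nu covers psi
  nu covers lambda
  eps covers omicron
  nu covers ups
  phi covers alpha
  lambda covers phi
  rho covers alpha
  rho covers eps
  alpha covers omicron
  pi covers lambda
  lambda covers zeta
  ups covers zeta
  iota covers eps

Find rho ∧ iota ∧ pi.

Common lower bounds of {rho, iota, pi}: omicron.
The greatest among these is omicron.

omicron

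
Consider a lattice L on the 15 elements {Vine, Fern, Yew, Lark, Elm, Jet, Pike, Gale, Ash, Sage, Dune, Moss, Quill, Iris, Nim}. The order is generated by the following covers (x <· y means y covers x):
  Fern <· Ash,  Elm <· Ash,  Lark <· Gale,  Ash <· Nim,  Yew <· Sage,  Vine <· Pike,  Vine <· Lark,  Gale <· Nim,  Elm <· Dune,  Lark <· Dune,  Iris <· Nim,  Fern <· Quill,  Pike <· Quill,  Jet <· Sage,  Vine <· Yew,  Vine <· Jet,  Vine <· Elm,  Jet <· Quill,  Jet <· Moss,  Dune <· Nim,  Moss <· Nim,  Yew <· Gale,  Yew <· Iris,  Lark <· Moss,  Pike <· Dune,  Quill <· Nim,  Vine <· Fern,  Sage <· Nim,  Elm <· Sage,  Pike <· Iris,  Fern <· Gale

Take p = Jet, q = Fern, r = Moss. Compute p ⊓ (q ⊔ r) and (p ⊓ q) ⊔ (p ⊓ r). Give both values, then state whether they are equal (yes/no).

q ⊔ r = Nim, so p ⊓ (q ⊔ r) = Jet ⊓ Nim = Jet.
p ⊓ q = Vine and p ⊓ r = Jet, so (p ⊓ q) ⊔ (p ⊓ r) = Vine ⊔ Jet = Jet.
Equal: yes.

Jet; Jet; yes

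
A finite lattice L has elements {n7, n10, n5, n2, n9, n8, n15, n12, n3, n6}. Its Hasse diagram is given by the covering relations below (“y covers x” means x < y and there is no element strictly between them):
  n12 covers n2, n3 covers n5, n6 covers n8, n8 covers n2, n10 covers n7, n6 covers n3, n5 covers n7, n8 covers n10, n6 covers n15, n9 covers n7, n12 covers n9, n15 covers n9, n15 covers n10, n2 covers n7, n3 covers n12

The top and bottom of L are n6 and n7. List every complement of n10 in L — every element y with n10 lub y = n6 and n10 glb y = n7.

Need y with n10 ∨ y = n6 and n10 ∧ y = n7.
Checking each element gives: n12, n3, n5.

n12, n3, n5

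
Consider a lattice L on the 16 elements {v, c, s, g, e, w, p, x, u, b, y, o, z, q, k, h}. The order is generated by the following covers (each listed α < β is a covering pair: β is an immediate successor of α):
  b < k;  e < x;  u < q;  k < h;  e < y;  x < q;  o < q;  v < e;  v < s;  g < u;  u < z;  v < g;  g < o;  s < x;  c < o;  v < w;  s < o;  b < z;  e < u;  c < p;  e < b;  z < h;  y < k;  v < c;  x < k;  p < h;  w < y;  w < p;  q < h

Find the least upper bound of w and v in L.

w

Common upper bounds of {w, v}: h, k, p, w, y.
The least among these is w.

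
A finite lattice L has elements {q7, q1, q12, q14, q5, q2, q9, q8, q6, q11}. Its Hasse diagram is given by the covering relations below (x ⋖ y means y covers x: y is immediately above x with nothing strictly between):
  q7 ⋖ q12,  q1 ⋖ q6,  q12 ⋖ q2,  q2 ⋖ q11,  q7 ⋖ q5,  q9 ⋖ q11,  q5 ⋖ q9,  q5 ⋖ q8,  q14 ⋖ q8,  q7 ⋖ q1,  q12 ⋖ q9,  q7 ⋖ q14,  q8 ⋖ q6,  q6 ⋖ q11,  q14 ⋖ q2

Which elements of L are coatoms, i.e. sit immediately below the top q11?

The coatoms are exactly the elements covered by q11: q2, q6, q9.

q2, q6, q9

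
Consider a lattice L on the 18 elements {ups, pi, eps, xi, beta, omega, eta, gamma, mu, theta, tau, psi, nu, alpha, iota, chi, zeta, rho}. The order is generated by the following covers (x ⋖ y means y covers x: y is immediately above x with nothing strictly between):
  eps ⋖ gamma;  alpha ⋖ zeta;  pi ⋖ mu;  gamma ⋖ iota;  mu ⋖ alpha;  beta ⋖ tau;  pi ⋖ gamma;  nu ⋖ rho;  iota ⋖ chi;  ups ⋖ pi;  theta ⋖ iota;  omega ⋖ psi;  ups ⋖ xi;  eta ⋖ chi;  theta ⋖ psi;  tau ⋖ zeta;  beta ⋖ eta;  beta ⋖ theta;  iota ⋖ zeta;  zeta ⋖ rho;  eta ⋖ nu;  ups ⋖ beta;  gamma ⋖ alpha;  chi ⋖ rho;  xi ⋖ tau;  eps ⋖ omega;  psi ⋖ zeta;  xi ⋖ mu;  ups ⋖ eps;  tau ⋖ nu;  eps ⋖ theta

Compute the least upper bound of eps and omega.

omega

Common upper bounds of {eps, omega}: omega, psi, rho, zeta.
The least among these is omega.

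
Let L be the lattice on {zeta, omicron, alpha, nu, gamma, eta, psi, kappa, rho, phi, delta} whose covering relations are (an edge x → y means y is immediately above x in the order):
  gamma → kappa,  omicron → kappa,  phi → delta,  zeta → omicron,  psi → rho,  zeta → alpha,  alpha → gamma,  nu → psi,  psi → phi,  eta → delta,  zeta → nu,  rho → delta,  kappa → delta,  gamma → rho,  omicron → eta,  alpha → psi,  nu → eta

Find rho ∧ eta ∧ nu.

Common lower bounds of {rho, eta, nu}: nu, zeta.
The greatest among these is nu.

nu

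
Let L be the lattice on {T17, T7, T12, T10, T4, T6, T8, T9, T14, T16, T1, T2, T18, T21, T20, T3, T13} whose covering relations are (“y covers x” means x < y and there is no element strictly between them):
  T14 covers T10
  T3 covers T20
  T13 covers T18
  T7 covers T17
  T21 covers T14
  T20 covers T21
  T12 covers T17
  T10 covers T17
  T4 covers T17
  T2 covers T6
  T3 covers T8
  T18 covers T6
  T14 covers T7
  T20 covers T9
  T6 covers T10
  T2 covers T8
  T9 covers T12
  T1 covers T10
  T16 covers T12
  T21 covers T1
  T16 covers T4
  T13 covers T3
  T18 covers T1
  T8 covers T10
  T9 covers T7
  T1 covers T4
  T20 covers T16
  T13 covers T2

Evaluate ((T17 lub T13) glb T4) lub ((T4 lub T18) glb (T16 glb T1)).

T17 ∨ T13 = T13
T13 ∧ T4 = T4
T4 ∨ T18 = T18
T16 ∧ T1 = T4
T18 ∧ T4 = T4
T4 ∨ T4 = T4

T4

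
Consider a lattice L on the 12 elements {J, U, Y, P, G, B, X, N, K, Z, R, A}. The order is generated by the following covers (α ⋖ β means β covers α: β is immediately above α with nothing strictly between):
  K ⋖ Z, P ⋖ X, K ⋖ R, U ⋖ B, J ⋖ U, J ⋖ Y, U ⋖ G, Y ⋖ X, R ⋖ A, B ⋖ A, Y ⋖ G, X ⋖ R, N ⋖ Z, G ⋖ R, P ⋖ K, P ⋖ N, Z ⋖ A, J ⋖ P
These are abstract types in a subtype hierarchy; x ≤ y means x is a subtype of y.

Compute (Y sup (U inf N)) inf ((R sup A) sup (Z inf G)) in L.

Y

U ∧ N = J
Y ∨ J = Y
R ∨ A = A
Z ∧ G = J
A ∨ J = A
Y ∧ A = Y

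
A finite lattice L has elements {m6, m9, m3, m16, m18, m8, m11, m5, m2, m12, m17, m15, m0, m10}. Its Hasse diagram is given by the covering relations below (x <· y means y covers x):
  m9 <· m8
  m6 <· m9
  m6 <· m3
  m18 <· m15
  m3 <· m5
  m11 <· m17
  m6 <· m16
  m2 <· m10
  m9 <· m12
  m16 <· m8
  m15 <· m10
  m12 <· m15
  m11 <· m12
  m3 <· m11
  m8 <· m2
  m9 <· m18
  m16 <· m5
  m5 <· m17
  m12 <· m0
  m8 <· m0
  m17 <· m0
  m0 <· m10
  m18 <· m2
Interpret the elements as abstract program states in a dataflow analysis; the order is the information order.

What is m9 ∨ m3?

Common upper bounds of {m9, m3}: m0, m10, m12, m15.
The least among these is m12.

m12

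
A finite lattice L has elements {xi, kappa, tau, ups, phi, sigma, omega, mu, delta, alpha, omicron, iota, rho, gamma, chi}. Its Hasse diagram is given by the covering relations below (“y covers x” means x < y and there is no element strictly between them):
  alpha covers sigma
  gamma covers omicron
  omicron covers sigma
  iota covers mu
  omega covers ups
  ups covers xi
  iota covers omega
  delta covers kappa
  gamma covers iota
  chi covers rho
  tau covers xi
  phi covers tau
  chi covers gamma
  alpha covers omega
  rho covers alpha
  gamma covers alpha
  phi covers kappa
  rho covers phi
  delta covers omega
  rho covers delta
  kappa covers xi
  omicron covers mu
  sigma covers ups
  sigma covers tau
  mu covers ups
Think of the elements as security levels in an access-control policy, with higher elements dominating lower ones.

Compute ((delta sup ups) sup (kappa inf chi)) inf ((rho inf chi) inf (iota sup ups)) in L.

delta ∨ ups = delta
kappa ∧ chi = kappa
delta ∨ kappa = delta
rho ∧ chi = rho
iota ∨ ups = iota
rho ∧ iota = omega
delta ∧ omega = omega

omega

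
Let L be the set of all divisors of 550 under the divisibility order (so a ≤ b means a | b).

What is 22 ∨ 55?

In the divisibility order, the join is the least common multiple: lcm(22, 55) = 110.

110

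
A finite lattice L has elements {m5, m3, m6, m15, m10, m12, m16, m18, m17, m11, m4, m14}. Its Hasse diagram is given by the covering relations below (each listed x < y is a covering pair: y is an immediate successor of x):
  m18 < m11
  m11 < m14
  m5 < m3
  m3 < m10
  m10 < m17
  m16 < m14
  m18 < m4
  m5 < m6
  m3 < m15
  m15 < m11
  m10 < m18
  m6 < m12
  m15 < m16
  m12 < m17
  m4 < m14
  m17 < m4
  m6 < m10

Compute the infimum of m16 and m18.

Common lower bounds of {m16, m18}: m3, m5.
The greatest among these is m3.

m3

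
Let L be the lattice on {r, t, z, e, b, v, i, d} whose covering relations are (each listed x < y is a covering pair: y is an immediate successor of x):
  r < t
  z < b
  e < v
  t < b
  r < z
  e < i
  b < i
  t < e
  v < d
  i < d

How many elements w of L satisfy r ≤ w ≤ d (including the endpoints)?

8

The interval [r, d] = {b, d, e, i, r, t, v, z}, which has 8 elements.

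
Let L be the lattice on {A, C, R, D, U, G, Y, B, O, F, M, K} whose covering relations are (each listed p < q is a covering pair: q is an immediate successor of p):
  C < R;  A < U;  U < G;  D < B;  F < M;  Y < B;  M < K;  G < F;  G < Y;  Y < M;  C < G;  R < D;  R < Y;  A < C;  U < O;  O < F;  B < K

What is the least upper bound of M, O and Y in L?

M

Common upper bounds of {M, O, Y}: K, M.
The least among these is M.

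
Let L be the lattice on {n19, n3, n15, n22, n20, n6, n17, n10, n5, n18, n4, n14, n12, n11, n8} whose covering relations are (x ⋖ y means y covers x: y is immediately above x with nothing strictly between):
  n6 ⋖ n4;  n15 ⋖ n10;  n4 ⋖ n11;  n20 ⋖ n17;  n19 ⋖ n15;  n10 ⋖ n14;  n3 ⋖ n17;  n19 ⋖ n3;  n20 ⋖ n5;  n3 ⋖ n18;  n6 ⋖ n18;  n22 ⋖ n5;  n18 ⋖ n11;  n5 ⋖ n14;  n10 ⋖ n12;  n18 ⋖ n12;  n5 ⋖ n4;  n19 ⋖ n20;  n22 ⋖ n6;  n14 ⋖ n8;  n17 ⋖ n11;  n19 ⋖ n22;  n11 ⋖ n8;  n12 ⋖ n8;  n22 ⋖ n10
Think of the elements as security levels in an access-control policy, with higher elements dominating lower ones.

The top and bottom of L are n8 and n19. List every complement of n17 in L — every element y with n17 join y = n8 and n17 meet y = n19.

Need y with n17 ∨ y = n8 and n17 ∧ y = n19.
Checking each element gives: n10, n15.

n10, n15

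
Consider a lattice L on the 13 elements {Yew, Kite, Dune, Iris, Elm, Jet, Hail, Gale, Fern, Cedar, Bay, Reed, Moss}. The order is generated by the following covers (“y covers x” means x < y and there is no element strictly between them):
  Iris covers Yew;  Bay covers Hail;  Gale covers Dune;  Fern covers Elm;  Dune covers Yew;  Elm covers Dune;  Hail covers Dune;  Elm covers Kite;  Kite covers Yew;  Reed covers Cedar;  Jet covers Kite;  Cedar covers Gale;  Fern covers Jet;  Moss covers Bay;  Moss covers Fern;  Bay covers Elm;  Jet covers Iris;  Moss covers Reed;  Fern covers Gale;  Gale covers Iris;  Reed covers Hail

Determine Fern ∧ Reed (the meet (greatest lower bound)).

Gale

Common lower bounds of {Fern, Reed}: Dune, Gale, Iris, Yew.
The greatest among these is Gale.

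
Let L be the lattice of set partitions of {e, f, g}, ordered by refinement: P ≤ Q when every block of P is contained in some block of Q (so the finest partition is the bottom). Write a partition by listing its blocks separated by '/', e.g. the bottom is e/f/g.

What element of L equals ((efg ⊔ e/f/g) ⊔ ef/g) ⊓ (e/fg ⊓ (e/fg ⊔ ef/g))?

efg ∨ e/f/g = efg
efg ∨ ef/g = efg
e/fg ∨ ef/g = efg
e/fg ∧ efg = e/fg
efg ∧ e/fg = e/fg

e/fg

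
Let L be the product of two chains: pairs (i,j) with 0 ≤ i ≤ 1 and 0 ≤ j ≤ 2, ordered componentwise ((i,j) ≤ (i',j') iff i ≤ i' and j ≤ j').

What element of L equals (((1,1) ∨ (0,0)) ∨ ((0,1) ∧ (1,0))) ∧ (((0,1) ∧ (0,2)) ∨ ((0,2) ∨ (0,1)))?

(1,1) ∨ (0,0) = (1,1)
(0,1) ∧ (1,0) = (0,0)
(1,1) ∨ (0,0) = (1,1)
(0,1) ∧ (0,2) = (0,1)
(0,2) ∨ (0,1) = (0,2)
(0,1) ∨ (0,2) = (0,2)
(1,1) ∧ (0,2) = (0,1)

(0,1)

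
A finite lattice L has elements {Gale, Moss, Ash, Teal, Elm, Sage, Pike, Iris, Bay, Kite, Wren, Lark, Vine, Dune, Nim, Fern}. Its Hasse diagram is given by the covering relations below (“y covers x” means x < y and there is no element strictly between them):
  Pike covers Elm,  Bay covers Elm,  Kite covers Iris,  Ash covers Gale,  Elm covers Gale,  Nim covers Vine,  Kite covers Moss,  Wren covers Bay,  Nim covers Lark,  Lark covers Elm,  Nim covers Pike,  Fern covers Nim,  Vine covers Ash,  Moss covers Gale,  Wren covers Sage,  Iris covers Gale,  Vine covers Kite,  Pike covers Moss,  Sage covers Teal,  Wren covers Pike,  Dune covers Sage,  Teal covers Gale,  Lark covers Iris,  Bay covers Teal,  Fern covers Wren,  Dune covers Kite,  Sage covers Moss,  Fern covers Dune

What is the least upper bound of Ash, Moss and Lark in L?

Common upper bounds of {Ash, Moss, Lark}: Fern, Nim.
The least among these is Nim.

Nim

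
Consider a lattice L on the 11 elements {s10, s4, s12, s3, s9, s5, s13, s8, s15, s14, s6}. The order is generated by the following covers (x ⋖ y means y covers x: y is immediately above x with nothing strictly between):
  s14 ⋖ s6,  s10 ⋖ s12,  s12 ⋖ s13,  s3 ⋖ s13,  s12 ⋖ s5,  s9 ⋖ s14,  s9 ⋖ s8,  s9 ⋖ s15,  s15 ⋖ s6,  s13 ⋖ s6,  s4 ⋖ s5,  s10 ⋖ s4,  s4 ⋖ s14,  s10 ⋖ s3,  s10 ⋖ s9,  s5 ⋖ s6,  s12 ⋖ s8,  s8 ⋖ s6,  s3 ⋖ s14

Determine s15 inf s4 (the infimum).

Common lower bounds of {s15, s4}: s10.
The greatest among these is s10.

s10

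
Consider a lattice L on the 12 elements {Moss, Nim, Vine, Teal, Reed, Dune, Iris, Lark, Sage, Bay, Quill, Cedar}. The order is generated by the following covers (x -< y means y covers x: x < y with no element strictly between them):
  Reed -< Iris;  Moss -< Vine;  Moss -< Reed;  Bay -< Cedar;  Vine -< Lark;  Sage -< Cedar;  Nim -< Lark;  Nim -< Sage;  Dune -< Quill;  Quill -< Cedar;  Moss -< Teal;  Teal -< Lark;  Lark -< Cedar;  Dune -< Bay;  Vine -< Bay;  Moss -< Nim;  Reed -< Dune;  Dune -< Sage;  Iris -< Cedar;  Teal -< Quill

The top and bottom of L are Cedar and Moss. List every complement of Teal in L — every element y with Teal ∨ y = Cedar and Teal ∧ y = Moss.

Need y with Teal ∨ y = Cedar and Teal ∧ y = Moss.
Checking each element gives: Bay, Iris, Sage.

Bay, Iris, Sage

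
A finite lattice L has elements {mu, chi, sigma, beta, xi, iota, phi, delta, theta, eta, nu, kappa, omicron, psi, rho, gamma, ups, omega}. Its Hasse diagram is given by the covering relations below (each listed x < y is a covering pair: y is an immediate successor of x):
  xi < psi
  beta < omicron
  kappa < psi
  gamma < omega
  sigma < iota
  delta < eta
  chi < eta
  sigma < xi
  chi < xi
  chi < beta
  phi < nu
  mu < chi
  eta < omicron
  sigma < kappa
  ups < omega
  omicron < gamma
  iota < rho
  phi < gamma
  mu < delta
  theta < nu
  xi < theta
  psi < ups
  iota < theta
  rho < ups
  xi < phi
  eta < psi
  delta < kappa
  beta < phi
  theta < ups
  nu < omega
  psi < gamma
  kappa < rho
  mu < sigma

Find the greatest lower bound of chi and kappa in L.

Common lower bounds of {chi, kappa}: mu.
The greatest among these is mu.

mu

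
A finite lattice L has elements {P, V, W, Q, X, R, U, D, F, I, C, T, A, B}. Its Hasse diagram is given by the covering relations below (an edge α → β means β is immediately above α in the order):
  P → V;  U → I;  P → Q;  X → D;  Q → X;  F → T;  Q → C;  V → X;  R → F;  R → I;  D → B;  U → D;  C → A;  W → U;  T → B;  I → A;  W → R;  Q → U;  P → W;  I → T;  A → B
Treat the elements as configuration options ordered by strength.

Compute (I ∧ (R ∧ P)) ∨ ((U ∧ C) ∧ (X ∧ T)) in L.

R ∧ P = P
I ∧ P = P
U ∧ C = Q
X ∧ T = Q
Q ∧ Q = Q
P ∨ Q = Q

Q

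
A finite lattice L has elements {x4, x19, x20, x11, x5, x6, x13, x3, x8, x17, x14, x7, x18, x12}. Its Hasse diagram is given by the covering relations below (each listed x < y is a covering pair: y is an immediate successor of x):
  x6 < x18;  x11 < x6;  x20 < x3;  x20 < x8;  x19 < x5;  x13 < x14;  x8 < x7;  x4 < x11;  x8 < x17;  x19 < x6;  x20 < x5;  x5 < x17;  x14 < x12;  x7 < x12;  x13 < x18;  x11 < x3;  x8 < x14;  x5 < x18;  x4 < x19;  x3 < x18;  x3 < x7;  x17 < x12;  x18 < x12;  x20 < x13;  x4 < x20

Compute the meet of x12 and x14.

Common lower bounds of {x12, x14}: x13, x14, x20, x4, x8.
The greatest among these is x14.

x14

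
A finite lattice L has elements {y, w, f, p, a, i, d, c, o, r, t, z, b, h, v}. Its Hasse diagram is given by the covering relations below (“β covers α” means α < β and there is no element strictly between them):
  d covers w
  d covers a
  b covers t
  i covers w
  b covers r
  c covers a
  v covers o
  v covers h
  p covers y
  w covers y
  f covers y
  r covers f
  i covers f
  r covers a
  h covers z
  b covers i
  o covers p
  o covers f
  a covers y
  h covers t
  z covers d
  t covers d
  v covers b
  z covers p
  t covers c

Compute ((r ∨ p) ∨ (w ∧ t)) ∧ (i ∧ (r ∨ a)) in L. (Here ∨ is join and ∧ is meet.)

f

r ∨ p = v
w ∧ t = w
v ∨ w = v
r ∨ a = r
i ∧ r = f
v ∧ f = f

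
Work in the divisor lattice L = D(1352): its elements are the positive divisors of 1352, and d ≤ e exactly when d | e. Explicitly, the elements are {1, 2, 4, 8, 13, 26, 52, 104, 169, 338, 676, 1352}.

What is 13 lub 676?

Common upper bounds of {13, 676}: 1352, 676.
The least among these is 676.

676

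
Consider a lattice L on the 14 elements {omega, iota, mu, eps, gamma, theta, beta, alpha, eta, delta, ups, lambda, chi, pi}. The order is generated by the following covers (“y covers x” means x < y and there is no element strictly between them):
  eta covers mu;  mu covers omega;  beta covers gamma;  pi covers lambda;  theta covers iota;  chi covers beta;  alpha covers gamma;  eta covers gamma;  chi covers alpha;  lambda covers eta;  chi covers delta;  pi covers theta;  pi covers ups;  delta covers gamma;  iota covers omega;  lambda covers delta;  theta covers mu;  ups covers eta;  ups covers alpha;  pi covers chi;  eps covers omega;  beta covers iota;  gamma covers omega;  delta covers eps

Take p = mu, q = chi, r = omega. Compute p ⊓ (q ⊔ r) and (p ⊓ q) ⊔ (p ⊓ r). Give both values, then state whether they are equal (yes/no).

q ⊔ r = chi, so p ⊓ (q ⊔ r) = mu ⊓ chi = omega.
p ⊓ q = omega and p ⊓ r = omega, so (p ⊓ q) ⊔ (p ⊓ r) = omega ⊔ omega = omega.
Equal: yes.

omega; omega; yes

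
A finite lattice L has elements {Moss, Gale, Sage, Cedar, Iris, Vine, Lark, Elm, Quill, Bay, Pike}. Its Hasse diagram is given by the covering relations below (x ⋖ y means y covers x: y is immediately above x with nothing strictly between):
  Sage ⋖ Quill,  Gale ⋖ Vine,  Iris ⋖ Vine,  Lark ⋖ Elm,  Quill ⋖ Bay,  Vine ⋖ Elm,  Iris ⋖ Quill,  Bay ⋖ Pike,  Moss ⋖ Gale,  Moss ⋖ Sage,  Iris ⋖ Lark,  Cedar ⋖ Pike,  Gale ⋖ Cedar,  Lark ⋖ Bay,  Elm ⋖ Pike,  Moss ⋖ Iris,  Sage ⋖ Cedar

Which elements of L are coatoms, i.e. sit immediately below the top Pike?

Bay, Cedar, Elm

The coatoms are exactly the elements covered by Pike: Bay, Cedar, Elm.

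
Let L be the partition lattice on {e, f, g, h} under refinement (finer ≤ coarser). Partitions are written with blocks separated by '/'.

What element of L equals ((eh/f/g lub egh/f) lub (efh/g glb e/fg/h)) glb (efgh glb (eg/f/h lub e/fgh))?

eh/f/g ∨ egh/f = egh/f
efh/g ∧ e/fg/h = e/f/g/h
egh/f ∨ e/f/g/h = egh/f
eg/f/h ∨ e/fgh = efgh
efgh ∧ efgh = efgh
egh/f ∧ efgh = egh/f

egh/f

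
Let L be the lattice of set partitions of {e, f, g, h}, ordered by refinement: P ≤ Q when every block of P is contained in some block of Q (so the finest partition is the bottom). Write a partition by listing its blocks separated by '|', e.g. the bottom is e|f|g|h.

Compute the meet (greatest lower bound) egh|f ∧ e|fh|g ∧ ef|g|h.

The meet (common refinement) of egh|f, e|fh|g, ef|g|h intersects blocks pairwise, giving e|f|g|h.

e|f|g|h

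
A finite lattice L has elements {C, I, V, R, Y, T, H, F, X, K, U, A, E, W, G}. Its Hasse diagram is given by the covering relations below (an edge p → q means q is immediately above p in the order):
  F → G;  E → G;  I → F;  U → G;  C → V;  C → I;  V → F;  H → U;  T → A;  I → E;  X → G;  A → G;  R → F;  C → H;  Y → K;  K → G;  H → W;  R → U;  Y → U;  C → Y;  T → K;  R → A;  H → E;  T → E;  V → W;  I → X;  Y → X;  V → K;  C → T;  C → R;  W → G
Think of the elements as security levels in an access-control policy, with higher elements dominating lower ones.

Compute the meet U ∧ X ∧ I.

Common lower bounds of {U, X, I}: C.
The greatest among these is C.

C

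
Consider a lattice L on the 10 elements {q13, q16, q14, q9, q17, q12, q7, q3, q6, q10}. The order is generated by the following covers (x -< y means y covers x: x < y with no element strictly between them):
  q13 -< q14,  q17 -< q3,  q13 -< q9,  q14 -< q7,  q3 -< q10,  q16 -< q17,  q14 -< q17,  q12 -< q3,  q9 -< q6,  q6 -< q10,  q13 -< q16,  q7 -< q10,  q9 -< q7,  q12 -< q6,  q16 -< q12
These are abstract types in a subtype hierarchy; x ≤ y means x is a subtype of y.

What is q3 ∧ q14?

Common lower bounds of {q3, q14}: q13, q14.
The greatest among these is q14.

q14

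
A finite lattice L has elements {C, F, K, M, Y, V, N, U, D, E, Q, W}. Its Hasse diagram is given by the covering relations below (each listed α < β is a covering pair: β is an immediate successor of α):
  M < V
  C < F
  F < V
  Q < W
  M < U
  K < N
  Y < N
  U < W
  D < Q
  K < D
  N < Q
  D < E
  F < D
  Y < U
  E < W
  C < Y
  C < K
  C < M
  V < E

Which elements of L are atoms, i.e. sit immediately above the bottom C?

The atoms are exactly the elements that cover C: F, K, M, Y.

F, K, M, Y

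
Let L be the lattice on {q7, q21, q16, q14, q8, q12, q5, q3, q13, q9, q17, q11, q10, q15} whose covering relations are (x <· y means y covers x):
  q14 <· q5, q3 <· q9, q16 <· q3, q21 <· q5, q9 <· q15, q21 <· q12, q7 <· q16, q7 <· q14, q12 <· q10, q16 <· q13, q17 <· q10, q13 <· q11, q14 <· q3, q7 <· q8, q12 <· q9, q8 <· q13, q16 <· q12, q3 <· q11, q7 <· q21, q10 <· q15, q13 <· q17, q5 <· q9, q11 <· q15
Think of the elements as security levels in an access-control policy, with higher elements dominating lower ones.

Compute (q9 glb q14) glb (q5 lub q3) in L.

q14

q9 ∧ q14 = q14
q5 ∨ q3 = q9
q14 ∧ q9 = q14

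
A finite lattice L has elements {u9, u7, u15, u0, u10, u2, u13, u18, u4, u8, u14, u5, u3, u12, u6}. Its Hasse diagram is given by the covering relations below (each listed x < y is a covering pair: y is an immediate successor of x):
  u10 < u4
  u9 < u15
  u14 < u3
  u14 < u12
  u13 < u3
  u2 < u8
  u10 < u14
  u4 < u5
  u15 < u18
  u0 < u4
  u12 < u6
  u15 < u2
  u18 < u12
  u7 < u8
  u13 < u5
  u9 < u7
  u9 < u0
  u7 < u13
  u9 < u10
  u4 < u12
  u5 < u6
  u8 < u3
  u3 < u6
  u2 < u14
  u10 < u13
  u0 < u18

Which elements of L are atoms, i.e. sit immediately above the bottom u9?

u0, u10, u15, u7

The atoms are exactly the elements that cover u9: u0, u10, u15, u7.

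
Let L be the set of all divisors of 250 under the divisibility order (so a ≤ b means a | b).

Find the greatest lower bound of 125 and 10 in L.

In the divisibility order, the meet is the greatest common divisor: gcd(125, 10) = 5.

5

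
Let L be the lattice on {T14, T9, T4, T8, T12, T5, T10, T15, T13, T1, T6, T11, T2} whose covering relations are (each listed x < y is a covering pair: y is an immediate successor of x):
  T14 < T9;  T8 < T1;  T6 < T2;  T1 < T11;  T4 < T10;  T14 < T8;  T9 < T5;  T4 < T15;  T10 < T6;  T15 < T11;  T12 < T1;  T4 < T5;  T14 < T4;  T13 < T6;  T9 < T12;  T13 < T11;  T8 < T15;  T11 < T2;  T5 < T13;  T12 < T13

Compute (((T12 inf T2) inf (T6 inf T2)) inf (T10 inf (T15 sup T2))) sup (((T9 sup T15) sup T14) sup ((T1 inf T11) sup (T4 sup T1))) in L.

T12 ∧ T2 = T12
T6 ∧ T2 = T6
T12 ∧ T6 = T12
T15 ∨ T2 = T2
T10 ∧ T2 = T10
T12 ∧ T10 = T14
T9 ∨ T15 = T11
T11 ∨ T14 = T11
T1 ∧ T11 = T1
T4 ∨ T1 = T11
T1 ∨ T11 = T11
T11 ∨ T11 = T11
T14 ∨ T11 = T11

T11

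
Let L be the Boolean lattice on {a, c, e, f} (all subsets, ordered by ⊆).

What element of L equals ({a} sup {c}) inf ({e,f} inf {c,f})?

{a} ∨ {c} = {a,c}
{e,f} ∧ {c,f} = {f}
{a,c} ∧ {f} = ∅

∅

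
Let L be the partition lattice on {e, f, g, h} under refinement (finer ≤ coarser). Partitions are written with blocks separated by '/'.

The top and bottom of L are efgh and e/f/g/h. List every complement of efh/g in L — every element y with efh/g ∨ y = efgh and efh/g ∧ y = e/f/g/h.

Need y with efh/g ∨ y = efgh and efh/g ∧ y = e/f/g/h.
Checking each element gives: e/f/gh, e/fg/h, eg/f/h.

e/f/gh, e/fg/h, eg/f/h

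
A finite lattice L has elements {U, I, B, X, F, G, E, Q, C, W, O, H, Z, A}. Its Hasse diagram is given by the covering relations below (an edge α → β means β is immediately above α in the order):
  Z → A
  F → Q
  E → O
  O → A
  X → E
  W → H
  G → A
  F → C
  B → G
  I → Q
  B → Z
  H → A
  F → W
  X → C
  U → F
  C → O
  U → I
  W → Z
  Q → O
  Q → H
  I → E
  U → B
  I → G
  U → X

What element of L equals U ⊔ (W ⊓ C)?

W ∧ C = F
U ∨ F = F

F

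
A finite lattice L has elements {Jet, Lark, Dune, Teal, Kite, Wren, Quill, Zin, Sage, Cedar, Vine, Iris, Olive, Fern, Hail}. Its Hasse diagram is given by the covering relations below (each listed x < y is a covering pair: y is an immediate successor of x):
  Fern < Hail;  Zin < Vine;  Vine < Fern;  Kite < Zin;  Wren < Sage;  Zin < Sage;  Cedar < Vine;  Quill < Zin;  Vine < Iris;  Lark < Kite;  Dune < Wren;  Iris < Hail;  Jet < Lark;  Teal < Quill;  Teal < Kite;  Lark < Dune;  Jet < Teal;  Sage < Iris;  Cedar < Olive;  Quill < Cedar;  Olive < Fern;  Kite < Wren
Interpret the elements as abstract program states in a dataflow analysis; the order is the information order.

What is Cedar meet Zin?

Common lower bounds of {Cedar, Zin}: Jet, Quill, Teal.
The greatest among these is Quill.

Quill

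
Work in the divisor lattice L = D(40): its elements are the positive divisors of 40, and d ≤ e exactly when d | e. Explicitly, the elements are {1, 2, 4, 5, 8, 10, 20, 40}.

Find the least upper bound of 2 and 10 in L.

10

In the divisibility order, the join is the least common multiple: lcm(2, 10) = 10.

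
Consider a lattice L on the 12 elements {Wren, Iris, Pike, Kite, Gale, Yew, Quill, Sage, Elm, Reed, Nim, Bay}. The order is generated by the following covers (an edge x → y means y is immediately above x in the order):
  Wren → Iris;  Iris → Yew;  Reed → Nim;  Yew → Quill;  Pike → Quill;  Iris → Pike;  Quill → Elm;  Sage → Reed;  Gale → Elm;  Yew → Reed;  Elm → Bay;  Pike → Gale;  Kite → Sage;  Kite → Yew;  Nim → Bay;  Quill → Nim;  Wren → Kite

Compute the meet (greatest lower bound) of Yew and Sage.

Common lower bounds of {Yew, Sage}: Kite, Wren.
The greatest among these is Kite.

Kite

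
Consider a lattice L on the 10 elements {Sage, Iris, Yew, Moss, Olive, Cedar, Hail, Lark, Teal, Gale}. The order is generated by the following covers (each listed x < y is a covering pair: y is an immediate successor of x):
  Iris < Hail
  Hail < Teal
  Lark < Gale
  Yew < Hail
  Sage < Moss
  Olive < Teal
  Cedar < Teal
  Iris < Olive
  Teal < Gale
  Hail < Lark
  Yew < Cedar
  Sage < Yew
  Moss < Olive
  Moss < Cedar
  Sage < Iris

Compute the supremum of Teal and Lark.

Gale

Common upper bounds of {Teal, Lark}: Gale.
The least among these is Gale.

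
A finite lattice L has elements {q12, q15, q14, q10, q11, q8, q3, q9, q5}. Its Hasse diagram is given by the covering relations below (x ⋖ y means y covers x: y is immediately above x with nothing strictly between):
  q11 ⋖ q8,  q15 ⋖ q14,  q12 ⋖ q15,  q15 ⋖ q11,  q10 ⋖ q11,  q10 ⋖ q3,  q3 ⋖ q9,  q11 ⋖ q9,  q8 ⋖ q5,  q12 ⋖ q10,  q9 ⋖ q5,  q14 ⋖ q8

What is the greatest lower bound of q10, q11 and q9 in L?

q10

Common lower bounds of {q10, q11, q9}: q10, q12.
The greatest among these is q10.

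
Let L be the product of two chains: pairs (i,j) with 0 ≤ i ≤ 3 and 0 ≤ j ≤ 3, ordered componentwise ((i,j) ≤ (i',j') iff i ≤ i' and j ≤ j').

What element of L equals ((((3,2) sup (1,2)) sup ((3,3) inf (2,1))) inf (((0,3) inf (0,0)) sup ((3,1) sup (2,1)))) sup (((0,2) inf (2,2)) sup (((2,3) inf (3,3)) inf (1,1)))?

(3,2) ∨ (1,2) = (3,2)
(3,3) ∧ (2,1) = (2,1)
(3,2) ∨ (2,1) = (3,2)
(0,3) ∧ (0,0) = (0,0)
(3,1) ∨ (2,1) = (3,1)
(0,0) ∨ (3,1) = (3,1)
(3,2) ∧ (3,1) = (3,1)
(0,2) ∧ (2,2) = (0,2)
(2,3) ∧ (3,3) = (2,3)
(2,3) ∧ (1,1) = (1,1)
(0,2) ∨ (1,1) = (1,2)
(3,1) ∨ (1,2) = (3,2)

(3,2)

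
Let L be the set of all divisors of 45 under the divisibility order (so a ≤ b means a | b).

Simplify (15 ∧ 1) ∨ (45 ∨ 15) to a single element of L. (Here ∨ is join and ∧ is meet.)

45

15 ∧ 1 = 1
45 ∨ 15 = 45
1 ∨ 45 = 45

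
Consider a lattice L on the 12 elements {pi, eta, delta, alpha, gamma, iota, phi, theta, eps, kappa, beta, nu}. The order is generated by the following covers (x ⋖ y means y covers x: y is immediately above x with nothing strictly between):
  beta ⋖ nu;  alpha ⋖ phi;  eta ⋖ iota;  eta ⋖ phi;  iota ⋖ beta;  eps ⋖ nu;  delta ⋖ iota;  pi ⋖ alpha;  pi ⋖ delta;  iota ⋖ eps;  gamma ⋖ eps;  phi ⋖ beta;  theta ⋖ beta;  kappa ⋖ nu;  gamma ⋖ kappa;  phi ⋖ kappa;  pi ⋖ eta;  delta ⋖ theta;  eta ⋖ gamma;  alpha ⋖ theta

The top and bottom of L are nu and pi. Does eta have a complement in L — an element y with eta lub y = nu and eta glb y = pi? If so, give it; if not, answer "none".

none

For every candidate y, either eta ∨ y ≠ nu or eta ∧ y ≠ pi; no complement exists.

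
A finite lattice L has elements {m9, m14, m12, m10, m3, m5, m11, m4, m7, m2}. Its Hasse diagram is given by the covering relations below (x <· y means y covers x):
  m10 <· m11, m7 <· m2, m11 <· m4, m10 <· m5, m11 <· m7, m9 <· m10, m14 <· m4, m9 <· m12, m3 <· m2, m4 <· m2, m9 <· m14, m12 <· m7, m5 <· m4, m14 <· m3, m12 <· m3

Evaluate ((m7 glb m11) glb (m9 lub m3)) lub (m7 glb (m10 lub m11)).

m7 ∧ m11 = m11
m9 ∨ m3 = m3
m11 ∧ m3 = m9
m10 ∨ m11 = m11
m7 ∧ m11 = m11
m9 ∨ m11 = m11

m11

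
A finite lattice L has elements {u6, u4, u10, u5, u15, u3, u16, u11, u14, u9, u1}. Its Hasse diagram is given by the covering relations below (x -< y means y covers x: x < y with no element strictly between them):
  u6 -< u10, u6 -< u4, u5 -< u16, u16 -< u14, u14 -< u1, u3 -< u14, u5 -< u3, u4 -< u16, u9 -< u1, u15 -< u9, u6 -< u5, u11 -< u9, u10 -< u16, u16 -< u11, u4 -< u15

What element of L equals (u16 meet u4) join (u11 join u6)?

u11

u16 ∧ u4 = u4
u11 ∨ u6 = u11
u4 ∨ u11 = u11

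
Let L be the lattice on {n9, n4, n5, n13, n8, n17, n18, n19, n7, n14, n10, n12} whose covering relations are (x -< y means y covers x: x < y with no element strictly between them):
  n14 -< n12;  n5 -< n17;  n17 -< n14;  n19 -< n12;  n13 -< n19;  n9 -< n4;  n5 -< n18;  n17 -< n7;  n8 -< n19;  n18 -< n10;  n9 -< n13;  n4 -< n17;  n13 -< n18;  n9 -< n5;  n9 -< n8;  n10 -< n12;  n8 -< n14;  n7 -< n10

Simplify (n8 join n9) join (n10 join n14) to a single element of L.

n8 ∨ n9 = n8
n10 ∨ n14 = n12
n8 ∨ n12 = n12

n12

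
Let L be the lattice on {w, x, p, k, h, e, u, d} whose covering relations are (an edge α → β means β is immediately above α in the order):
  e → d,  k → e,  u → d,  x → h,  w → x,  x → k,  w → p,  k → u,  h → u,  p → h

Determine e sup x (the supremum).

e

Common upper bounds of {e, x}: d, e.
The least among these is e.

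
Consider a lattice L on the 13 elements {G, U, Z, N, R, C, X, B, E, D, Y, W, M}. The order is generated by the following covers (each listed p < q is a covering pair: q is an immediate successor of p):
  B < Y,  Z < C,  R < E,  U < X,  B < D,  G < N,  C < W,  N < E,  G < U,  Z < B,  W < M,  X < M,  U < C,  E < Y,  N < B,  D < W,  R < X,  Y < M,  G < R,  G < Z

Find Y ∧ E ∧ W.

Common lower bounds of {Y, E, W}: G, N.
The greatest among these is N.

N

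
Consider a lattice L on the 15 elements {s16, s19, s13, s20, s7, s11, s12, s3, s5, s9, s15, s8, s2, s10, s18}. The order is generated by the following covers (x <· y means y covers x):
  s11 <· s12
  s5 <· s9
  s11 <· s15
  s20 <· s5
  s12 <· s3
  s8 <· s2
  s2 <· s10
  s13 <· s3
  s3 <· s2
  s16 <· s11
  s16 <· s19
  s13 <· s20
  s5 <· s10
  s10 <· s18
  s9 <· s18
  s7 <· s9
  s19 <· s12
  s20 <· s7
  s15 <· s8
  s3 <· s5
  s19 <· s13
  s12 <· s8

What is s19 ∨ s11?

s12

Common upper bounds of {s19, s11}: s10, s12, s18, s2, s3, s5, s8, s9.
The least among these is s12.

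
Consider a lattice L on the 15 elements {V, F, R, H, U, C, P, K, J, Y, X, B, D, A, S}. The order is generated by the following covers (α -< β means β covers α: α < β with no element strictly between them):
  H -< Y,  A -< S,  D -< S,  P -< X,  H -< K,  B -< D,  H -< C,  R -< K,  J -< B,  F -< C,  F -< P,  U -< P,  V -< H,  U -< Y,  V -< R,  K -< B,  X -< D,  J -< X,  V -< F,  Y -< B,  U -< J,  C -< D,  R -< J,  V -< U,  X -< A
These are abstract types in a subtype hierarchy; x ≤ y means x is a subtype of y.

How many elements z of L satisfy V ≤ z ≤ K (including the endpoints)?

The interval [V, K] = {H, K, R, V}, which has 4 elements.

4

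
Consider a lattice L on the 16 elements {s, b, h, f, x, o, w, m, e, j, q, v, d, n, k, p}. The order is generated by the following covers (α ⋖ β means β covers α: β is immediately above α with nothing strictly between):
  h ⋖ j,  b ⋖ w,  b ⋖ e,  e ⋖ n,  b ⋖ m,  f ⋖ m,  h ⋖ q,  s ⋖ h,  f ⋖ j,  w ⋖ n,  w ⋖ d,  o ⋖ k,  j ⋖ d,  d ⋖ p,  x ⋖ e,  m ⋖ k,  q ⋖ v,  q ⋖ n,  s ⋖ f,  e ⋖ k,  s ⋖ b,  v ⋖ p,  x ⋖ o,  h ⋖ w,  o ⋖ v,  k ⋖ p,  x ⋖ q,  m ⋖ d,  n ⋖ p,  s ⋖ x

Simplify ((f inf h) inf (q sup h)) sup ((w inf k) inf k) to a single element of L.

f ∧ h = s
q ∨ h = q
s ∧ q = s
w ∧ k = b
b ∧ k = b
s ∨ b = b

b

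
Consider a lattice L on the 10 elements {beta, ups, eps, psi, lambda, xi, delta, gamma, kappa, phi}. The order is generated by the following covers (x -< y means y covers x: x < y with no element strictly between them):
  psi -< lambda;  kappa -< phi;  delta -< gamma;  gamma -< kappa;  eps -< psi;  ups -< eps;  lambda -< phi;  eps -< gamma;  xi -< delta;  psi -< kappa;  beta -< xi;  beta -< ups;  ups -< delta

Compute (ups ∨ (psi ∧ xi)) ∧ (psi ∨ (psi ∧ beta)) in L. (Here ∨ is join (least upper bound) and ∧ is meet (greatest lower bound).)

ups

psi ∧ xi = beta
ups ∨ beta = ups
psi ∧ beta = beta
psi ∨ beta = psi
ups ∧ psi = ups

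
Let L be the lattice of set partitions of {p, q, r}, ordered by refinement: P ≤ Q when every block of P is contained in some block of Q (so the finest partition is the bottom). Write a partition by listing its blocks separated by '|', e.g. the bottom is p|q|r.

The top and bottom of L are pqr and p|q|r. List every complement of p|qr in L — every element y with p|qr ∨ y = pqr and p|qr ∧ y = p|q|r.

pq|r, pr|q

Need y with p|qr ∨ y = pqr and p|qr ∧ y = p|q|r.
Checking each element gives: pq|r, pr|q.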